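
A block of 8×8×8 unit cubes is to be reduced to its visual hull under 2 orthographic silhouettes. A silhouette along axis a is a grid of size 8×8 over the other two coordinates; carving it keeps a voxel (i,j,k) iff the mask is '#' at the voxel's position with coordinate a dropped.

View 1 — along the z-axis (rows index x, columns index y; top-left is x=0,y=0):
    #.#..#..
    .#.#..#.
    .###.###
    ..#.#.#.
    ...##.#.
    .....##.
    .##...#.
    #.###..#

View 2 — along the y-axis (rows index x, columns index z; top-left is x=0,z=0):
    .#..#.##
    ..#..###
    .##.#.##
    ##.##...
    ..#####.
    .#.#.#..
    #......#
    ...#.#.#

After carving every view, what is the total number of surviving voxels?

initial block: 8^3 = 512
carve view 1 (along z, XY-mask fill 28/64): 224 voxels remain
carve view 2 (along y, XZ-mask fill 30/64): 108 voxels remain

|visual hull| = 108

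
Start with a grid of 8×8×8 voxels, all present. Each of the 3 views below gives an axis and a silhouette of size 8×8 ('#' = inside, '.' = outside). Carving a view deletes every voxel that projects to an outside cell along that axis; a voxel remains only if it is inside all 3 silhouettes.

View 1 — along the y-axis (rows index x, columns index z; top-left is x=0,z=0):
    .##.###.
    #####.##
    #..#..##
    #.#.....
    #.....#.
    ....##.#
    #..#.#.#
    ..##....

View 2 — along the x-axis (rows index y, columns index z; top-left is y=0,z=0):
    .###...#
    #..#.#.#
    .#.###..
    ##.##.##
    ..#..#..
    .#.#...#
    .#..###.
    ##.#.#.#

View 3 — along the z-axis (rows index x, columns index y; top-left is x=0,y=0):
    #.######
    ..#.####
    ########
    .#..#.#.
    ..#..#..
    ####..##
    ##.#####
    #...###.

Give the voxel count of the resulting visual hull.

initial block: 8^3 = 512
carve view 1 (along y, XZ-mask fill 29/64): 232 voxels remain
carve view 2 (along x, YZ-mask fill 32/64): 111 voxels remain
carve view 3 (along z, XY-mask fill 42/64): 81 voxels remain

voxel count = 81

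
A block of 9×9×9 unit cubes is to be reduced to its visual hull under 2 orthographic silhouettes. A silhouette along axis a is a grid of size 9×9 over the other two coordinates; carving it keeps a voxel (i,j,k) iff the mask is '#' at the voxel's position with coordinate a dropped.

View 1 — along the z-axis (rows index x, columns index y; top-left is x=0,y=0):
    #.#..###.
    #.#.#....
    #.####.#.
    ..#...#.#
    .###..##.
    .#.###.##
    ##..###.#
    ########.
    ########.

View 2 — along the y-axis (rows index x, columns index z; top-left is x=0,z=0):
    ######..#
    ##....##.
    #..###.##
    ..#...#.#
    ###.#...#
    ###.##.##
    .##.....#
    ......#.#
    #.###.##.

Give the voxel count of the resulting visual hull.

start: 9×9×9 = 729 voxels
carve view 1 (along z, XY-mask fill 50/81): 450 voxels remain
carve view 2 (along y, XZ-mask fill 43/81): 241 voxels remain

voxel count = 241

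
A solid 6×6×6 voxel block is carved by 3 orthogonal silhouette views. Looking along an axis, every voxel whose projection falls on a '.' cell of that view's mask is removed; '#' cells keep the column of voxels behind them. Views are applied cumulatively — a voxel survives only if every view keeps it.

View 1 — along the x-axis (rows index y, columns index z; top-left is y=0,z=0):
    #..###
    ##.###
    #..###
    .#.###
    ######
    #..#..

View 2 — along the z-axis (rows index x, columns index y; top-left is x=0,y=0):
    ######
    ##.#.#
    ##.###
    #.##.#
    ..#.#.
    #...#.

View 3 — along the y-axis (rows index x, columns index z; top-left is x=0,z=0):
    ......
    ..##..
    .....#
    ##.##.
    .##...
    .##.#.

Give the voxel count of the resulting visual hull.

25 voxels

initial block: 6^3 = 216
after view 1 [x-axis, 25 of 36 cells solid] → remaining = 150
after view 2 [z-axis, 23 of 36 cells solid] → remaining = 95
after view 3 [y-axis, 12 of 36 cells solid] → remaining = 25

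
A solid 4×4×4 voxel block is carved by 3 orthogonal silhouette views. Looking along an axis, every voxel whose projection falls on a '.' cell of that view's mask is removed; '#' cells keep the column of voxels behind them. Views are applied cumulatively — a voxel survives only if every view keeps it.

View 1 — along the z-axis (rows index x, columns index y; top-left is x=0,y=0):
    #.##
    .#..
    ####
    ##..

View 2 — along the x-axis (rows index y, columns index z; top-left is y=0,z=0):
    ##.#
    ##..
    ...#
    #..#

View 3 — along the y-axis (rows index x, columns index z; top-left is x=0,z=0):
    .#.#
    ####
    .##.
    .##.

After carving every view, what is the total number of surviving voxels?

voxel count = 10

initial block: 4^3 = 64
  1. axis=2 (XY plane), |mask|=10  ⇒  voxels=40
  2. axis=0 (YZ plane), |mask|=8  ⇒  voxels=21
  3. axis=1 (XZ plane), |mask|=10  ⇒  voxels=10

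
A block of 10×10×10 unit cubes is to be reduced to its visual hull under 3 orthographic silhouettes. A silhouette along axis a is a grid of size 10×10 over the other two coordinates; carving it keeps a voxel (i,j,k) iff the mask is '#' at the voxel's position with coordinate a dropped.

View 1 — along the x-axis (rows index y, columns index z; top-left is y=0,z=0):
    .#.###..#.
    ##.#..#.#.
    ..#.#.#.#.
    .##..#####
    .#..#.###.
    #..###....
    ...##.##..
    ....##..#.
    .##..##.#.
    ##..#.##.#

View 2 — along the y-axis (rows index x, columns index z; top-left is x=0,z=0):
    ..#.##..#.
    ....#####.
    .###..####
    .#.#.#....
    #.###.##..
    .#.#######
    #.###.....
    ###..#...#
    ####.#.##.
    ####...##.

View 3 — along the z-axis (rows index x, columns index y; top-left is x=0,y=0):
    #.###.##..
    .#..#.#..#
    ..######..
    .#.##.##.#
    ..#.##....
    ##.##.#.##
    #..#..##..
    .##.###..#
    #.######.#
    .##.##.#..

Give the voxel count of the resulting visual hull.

before carving: 1000 voxels (10×10×10)
carve view 1 (along x, YZ-mask fill 48/100): 480 voxels remain
carve view 2 (along y, XZ-mask fill 55/100): 265 voxels remain
carve view 3 (along z, XY-mask fill 55/100): 146 voxels remain

146 voxels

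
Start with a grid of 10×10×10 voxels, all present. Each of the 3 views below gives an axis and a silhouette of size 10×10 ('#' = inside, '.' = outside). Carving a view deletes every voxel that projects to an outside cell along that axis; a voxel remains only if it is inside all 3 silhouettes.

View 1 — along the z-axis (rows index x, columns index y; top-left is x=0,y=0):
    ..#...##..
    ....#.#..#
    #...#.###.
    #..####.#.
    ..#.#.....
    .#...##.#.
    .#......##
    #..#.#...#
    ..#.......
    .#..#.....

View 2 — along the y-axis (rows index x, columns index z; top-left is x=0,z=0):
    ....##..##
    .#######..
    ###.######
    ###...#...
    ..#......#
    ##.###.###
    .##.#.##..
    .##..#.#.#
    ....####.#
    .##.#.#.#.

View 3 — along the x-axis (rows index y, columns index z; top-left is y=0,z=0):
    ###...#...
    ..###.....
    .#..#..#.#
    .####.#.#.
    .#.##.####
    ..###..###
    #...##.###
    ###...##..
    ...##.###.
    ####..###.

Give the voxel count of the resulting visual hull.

|visual hull| = 103

start: 10×10×10 = 1000 voxels
V1 z: intersect with XY mask (33 set) -- 330 left
V2 y: intersect with XZ mask (54 set) -- 188 left
V3 x: intersect with YZ mask (53 set) -- 103 left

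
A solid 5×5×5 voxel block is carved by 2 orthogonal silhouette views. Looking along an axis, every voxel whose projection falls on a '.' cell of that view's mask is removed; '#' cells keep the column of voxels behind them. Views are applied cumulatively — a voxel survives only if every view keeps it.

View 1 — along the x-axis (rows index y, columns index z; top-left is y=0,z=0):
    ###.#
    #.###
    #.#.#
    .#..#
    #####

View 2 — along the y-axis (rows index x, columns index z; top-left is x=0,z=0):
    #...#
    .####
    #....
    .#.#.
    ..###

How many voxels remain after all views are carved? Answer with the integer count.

initial block: 5^3 = 125
V1 x: intersect with YZ mask (18 set) -- 90 left
V2 y: intersect with XZ mask (12 set) -- 43 left

43 voxels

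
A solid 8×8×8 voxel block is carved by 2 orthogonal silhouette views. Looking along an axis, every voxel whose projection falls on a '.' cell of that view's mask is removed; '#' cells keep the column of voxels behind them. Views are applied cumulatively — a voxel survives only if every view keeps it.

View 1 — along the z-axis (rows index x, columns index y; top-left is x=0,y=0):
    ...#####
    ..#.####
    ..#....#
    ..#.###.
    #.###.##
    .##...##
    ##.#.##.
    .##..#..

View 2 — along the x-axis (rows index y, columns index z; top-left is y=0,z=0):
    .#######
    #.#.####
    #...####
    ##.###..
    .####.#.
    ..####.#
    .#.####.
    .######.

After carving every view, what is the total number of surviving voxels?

full grid |V| = 512
  1. axis=2 (XY plane), |mask|=34  ⇒  voxels=272
  2. axis=0 (YZ plane), |mask|=44  ⇒  voxels=182

voxel count = 182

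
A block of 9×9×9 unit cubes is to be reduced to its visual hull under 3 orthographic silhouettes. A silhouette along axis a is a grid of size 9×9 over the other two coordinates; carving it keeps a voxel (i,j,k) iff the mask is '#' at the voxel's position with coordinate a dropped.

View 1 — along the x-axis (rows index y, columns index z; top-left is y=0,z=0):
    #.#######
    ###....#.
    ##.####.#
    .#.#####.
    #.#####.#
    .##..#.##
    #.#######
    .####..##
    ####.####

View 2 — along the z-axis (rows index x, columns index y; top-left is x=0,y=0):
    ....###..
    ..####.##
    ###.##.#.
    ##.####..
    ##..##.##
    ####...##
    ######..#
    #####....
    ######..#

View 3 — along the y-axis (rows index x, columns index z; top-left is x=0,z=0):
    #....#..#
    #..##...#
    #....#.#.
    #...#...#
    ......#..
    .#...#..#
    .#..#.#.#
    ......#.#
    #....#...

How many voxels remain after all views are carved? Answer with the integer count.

voxel count = 102

initial block: 9^3 = 729
  1. axis=0 (YZ plane), |mask|=59  ⇒  voxels=531
  2. axis=2 (XY plane), |mask|=52  ⇒  voxels=333
  3. axis=1 (XZ plane), |mask|=25  ⇒  voxels=102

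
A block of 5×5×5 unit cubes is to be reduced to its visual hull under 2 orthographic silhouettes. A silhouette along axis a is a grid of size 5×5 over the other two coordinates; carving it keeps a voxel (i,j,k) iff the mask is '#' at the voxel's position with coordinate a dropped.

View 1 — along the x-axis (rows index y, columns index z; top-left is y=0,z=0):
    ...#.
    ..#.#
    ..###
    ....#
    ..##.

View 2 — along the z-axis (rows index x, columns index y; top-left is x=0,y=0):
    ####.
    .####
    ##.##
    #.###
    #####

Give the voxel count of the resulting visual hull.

voxel count = 37

initial block: 5^3 = 125
step 1: project along x, AND mask (9/25) → |grid| = 45
step 2: project along z, AND mask (21/25) → |grid| = 37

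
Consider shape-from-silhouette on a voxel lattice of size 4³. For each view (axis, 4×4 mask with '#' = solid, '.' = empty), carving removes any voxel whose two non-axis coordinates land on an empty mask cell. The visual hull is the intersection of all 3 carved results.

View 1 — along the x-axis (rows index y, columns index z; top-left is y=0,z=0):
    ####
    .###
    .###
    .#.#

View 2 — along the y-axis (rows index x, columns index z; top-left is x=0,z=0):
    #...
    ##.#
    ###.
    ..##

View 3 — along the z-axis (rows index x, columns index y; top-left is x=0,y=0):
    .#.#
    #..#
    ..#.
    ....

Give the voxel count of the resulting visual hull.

voxel count = 7

before carving: 64 voxels (4×4×4)
carve view 1 (along x, YZ-mask fill 12/16): 48 voxels remain
carve view 2 (along y, XZ-mask fill 9/16): 25 voxels remain
carve view 3 (along z, XY-mask fill 5/16): 7 voxels remain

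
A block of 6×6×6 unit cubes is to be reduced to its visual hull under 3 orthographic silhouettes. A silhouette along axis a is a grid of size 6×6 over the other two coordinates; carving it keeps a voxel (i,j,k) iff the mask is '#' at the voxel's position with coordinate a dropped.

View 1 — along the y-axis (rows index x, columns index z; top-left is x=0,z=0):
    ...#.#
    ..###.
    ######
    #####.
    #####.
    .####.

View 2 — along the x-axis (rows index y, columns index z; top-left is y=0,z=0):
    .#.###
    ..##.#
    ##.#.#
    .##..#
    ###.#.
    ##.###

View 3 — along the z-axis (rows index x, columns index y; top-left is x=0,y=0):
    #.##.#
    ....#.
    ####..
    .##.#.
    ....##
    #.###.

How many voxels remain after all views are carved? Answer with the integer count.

remaining voxels: 50

initial block: 6^3 = 216
step 1: project along y, AND mask (25/36) → |grid| = 150
step 2: project along x, AND mask (23/36) → |grid| = 93
step 3: project along z, AND mask (18/36) → |grid| = 50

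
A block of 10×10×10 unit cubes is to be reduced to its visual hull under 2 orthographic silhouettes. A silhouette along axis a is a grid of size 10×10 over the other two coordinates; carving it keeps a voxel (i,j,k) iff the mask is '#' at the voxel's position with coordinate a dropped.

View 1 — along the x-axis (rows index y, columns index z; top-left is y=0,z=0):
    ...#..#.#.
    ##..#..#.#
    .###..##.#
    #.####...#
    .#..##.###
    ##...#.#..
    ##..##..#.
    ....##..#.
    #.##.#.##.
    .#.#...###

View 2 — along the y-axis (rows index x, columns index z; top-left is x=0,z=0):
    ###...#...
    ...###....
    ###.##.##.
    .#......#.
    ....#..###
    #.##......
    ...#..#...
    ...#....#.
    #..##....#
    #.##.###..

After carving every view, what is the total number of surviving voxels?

start: 10×10×10 = 1000 voxels
after view 1 [x-axis, 49 of 100 cells solid] → remaining = 490
after view 2 [y-axis, 37 of 100 cells solid] → remaining = 181

voxel count = 181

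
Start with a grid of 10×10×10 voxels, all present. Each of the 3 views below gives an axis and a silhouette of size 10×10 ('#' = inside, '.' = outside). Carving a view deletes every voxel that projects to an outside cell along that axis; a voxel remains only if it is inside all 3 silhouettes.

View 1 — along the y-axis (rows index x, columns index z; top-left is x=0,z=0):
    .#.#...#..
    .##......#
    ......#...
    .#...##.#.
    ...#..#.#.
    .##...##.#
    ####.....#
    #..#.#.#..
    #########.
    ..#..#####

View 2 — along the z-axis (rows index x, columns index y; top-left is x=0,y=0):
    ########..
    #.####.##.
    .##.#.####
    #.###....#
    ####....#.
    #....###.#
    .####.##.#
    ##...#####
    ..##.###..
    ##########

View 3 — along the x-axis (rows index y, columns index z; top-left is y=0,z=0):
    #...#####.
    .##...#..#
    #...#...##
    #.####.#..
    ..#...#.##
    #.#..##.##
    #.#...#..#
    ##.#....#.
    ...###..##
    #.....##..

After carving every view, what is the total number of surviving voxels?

remaining voxels: 124

start: 10×10×10 = 1000 voxels
step 1: project along y, AND mask (43/100) → |grid| = 430
step 2: project along z, AND mask (66/100) → |grid| = 280
step 3: project along x, AND mask (46/100) → |grid| = 124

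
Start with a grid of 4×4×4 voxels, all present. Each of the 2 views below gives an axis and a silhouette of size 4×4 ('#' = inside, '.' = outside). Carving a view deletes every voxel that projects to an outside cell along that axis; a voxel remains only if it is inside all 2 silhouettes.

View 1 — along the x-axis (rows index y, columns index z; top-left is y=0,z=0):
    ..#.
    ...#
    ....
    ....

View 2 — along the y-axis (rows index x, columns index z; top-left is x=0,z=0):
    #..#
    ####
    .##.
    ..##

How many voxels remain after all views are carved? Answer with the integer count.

voxel count = 6

start: 4×4×4 = 64 voxels
  1. axis=0 (YZ plane), |mask|=2  ⇒  voxels=8
  2. axis=1 (XZ plane), |mask|=10  ⇒  voxels=6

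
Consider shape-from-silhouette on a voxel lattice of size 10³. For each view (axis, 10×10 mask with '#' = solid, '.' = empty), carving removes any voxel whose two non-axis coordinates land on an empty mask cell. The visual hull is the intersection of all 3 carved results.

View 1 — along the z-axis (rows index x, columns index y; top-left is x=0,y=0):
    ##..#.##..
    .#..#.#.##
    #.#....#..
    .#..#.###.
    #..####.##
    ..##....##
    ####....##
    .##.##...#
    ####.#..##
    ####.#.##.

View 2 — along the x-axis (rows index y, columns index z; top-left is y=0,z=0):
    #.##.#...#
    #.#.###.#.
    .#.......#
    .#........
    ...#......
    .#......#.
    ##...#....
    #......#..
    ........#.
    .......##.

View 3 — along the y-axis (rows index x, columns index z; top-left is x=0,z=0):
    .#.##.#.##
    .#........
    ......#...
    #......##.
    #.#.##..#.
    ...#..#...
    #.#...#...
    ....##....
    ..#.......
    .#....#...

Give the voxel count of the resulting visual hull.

start: 10×10×10 = 1000 voxels
V1 z: intersect with XY mask (54 set) -- 540 left
V2 x: intersect with YZ mask (25 set) -- 141 left
V3 y: intersect with XZ mask (26 set) -- 35 left

remaining voxels: 35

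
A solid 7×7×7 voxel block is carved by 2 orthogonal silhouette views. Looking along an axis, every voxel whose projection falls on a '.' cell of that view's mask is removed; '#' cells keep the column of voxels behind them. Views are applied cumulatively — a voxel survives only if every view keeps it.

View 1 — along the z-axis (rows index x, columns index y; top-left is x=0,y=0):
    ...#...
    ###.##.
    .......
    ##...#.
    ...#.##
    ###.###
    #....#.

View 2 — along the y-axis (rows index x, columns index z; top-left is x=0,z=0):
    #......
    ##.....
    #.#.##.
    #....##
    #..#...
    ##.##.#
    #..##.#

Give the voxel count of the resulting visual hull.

remaining voxels: 64

start: 7×7×7 = 343 voxels
carve view 1 (along z, XY-mask fill 20/49): 140 voxels remain
carve view 2 (along y, XZ-mask fill 21/49): 64 voxels remain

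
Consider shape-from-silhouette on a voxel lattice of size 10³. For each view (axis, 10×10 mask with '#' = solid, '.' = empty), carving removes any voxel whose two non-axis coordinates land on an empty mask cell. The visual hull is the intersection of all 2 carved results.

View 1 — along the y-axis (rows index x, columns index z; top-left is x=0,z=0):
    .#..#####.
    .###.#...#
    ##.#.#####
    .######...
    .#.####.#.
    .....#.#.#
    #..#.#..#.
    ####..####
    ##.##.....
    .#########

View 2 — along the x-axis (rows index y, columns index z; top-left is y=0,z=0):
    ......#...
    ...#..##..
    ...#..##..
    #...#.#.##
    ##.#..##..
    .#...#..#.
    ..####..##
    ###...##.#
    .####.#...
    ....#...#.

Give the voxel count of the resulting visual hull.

full grid |V| = 1000
  1. axis=1 (XZ plane), |mask|=59  ⇒  voxels=590
  2. axis=0 (YZ plane), |mask|=39  ⇒  voxels=233

voxel count = 233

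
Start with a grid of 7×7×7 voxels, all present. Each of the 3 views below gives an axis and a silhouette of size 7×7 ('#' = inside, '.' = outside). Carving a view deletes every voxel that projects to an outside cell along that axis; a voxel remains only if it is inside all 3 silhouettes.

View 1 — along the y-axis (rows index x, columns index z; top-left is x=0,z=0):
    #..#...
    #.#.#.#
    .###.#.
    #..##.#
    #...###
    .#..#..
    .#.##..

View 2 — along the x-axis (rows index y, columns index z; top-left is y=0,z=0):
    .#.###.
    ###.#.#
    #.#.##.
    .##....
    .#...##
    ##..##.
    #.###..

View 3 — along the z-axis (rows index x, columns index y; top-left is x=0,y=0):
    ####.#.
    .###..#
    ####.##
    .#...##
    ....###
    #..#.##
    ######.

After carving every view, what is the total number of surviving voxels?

before carving: 343 voxels (7×7×7)
after view 1 [y-axis, 23 of 49 cells solid] → remaining = 161
after view 2 [x-axis, 26 of 49 cells solid] → remaining = 86
after view 3 [z-axis, 31 of 49 cells solid] → remaining = 59

59 voxels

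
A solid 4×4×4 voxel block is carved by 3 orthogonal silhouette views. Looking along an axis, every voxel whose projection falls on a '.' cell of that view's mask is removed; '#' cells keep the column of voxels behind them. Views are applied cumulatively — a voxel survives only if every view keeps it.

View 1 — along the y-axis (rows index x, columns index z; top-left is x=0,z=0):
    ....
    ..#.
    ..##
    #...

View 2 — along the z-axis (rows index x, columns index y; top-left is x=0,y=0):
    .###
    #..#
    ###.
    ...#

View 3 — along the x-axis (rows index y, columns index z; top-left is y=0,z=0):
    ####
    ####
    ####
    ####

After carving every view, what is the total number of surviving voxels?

start: 4×4×4 = 64 voxels
carve view 1 (along y, XZ-mask fill 4/16): 16 voxels remain
carve view 2 (along z, XY-mask fill 9/16): 9 voxels remain
carve view 3 (along x, YZ-mask fill 16/16): 9 voxels remain

voxel count = 9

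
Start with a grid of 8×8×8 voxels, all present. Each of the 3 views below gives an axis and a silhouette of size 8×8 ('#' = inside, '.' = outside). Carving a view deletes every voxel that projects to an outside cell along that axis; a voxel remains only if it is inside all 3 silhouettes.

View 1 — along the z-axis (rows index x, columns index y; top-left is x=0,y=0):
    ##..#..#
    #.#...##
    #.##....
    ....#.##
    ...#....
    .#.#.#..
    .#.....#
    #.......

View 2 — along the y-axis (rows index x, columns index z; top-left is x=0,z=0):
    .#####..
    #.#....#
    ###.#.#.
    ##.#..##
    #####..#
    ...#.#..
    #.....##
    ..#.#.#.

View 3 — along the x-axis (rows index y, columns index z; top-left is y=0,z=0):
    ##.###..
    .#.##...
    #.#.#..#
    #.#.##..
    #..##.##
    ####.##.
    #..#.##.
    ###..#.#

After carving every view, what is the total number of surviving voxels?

before carving: 512 voxels (8×8×8)
after view 1 [z-axis, 21 of 64 cells solid] → remaining = 168
after view 2 [y-axis, 32 of 64 cells solid] → remaining = 83
after view 3 [x-axis, 36 of 64 cells solid] → remaining = 49

|visual hull| = 49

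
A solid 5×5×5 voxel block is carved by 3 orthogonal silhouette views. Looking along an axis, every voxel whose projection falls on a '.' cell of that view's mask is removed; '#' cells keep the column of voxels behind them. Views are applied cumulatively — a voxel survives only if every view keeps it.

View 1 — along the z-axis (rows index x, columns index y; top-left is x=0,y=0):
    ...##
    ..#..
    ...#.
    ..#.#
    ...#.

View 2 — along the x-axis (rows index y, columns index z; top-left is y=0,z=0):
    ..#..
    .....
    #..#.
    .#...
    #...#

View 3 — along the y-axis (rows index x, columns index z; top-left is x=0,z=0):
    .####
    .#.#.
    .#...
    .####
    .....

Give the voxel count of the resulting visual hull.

|visual hull| = 6

full grid |V| = 125
step 1: project along z, AND mask (7/25) → |grid| = 35
step 2: project along x, AND mask (6/25) → |grid| = 11
step 3: project along y, AND mask (11/25) → |grid| = 6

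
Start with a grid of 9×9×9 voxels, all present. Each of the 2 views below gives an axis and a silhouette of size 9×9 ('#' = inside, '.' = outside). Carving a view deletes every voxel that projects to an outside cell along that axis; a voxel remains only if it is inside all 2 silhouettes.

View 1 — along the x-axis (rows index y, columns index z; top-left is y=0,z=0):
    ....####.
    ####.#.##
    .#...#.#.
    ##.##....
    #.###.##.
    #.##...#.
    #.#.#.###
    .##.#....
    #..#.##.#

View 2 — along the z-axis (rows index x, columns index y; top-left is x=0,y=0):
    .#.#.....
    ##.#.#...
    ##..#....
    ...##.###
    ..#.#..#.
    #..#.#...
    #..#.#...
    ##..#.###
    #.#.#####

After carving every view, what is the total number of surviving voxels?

full grid |V| = 729
step 1: project along x, AND mask (42/81) → |grid| = 378
step 2: project along z, AND mask (36/81) → |grid| = 169

169 voxels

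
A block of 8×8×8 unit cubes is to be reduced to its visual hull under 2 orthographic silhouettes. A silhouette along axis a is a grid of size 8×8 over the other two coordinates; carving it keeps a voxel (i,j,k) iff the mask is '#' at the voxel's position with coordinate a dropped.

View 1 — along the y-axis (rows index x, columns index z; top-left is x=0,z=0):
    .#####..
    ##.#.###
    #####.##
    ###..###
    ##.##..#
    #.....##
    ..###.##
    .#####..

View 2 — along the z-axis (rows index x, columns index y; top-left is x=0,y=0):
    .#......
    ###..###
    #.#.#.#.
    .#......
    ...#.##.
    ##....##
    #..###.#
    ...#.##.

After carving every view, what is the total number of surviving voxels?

voxel count = 142

before carving: 512 voxels (8×8×8)
carve view 1 (along y, XZ-mask fill 42/64): 336 voxels remain
carve view 2 (along z, XY-mask fill 27/64): 142 voxels remain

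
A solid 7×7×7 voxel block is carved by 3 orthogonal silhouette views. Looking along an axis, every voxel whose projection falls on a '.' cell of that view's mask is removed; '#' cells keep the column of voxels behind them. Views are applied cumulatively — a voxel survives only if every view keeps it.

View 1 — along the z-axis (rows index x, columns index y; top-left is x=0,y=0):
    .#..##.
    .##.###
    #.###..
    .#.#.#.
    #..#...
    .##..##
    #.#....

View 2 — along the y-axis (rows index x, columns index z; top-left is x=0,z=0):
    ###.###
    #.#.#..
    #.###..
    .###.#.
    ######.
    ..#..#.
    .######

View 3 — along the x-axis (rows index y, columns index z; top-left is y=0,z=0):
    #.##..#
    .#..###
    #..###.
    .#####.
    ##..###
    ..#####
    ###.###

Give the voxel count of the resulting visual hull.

63 voxels

initial block: 7^3 = 343
V1 z: intersect with XY mask (23 set) -- 161 left
V2 y: intersect with XZ mask (31 set) -- 93 left
V3 x: intersect with YZ mask (33 set) -- 63 left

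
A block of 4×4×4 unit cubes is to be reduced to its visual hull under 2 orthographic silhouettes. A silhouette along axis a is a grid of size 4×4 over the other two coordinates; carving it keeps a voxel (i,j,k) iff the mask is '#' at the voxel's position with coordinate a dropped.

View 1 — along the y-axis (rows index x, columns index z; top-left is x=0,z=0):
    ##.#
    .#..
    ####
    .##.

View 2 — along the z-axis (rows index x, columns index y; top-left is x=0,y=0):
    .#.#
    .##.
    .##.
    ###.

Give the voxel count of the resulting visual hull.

full grid |V| = 64
carve view 1 (along y, XZ-mask fill 10/16): 40 voxels remain
carve view 2 (along z, XY-mask fill 9/16): 22 voxels remain

22 voxels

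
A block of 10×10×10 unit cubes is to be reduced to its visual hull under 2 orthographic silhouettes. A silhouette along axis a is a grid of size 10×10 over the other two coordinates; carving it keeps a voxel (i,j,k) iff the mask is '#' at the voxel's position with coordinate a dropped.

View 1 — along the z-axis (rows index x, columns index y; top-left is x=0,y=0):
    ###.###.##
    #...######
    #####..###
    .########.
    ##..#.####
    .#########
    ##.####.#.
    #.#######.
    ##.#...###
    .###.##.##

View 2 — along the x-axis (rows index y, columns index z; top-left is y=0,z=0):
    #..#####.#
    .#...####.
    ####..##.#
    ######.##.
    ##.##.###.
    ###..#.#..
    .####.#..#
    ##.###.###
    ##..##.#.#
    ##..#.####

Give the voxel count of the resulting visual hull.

full grid |V| = 1000
step 1: project along z, AND mask (75/100) → |grid| = 750
step 2: project along x, AND mask (66/100) → |grid| = 491

remaining voxels: 491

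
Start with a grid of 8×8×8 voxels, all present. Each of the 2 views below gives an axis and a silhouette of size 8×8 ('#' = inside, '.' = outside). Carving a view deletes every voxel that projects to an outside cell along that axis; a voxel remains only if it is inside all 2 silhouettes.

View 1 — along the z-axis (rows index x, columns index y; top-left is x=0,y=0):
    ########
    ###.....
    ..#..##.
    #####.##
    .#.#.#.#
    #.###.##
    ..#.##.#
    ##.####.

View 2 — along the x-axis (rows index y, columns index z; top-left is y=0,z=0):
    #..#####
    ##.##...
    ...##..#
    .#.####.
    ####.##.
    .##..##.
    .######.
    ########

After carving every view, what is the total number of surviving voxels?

|visual hull| = 213

full grid |V| = 512
V1 z: intersect with XY mask (41 set) -- 328 left
V2 x: intersect with YZ mask (42 set) -- 213 left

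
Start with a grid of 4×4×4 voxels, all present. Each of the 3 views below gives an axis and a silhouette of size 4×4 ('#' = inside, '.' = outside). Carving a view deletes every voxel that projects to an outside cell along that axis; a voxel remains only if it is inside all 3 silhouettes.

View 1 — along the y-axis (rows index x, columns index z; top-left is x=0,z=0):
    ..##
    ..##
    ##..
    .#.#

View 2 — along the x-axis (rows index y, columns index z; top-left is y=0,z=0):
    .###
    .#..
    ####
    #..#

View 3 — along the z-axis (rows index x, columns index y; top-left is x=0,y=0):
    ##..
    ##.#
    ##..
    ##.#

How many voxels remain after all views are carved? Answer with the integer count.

before carving: 64 voxels (4×4×4)
  1. axis=1 (XZ plane), |mask|=8  ⇒  voxels=32
  2. axis=0 (YZ plane), |mask|=10  ⇒  voxels=21
  3. axis=2 (XY plane), |mask|=10  ⇒  voxels=11

voxel count = 11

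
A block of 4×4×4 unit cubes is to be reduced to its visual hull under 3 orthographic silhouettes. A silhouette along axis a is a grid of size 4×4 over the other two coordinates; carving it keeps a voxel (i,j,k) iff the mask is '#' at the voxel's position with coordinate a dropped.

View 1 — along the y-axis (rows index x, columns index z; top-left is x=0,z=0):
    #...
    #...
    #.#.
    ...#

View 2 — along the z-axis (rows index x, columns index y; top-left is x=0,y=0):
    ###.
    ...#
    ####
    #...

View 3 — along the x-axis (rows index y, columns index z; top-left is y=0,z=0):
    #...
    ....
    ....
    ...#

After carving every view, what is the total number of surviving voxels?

2 voxels

before carving: 64 voxels (4×4×4)
V1 y: intersect with XZ mask (5 set) -- 20 left
V2 z: intersect with XY mask (9 set) -- 13 left
V3 x: intersect with YZ mask (2 set) -- 2 left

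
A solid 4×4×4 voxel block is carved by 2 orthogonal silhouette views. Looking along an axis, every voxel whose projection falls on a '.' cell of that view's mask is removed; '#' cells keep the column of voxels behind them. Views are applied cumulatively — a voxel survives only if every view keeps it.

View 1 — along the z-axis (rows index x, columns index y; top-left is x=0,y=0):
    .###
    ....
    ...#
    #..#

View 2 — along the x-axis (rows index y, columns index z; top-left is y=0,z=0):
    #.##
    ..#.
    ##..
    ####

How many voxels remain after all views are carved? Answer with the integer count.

initial block: 4^3 = 64
V1 z: intersect with XY mask (6 set) -- 24 left
V2 x: intersect with YZ mask (10 set) -- 18 left

18 voxels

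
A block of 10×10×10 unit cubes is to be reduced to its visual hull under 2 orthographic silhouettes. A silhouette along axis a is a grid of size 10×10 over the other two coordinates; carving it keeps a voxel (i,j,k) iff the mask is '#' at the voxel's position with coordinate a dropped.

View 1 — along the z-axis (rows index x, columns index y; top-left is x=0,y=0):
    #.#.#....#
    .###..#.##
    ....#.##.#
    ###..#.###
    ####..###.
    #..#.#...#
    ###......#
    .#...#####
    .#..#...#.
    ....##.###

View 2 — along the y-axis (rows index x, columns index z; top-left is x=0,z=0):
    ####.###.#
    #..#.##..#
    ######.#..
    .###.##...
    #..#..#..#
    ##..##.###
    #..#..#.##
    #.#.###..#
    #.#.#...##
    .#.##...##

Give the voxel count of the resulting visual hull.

initial block: 10^3 = 1000
  1. axis=2 (XY plane), |mask|=50  ⇒  voxels=500
  2. axis=1 (XZ plane), |mask|=57  ⇒  voxels=277

277 voxels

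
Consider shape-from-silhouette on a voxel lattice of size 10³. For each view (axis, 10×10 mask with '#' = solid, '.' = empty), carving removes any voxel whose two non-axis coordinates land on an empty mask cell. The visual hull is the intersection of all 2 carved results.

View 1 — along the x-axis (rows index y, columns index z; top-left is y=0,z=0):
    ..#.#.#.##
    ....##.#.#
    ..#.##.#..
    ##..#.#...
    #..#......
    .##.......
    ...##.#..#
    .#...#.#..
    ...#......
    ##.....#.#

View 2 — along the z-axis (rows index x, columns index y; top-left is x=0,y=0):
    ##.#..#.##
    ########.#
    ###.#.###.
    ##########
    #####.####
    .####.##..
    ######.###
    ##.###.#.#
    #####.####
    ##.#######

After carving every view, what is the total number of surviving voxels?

|visual hull| = 275

before carving: 1000 voxels (10×10×10)
V1 x: intersect with YZ mask (33 set) -- 330 left
V2 z: intersect with XY mask (81 set) -- 275 left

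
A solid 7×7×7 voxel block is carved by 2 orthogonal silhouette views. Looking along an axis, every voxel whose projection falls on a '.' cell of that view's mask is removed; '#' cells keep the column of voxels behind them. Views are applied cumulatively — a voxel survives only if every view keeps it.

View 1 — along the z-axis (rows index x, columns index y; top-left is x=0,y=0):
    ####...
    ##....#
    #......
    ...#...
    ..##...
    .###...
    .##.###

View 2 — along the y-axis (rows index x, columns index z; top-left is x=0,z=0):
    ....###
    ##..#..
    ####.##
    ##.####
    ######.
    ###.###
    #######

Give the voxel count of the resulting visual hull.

98 voxels

initial block: 7^3 = 343
carve view 1 (along z, XY-mask fill 19/49): 133 voxels remain
carve view 2 (along y, XZ-mask fill 37/49): 98 voxels remain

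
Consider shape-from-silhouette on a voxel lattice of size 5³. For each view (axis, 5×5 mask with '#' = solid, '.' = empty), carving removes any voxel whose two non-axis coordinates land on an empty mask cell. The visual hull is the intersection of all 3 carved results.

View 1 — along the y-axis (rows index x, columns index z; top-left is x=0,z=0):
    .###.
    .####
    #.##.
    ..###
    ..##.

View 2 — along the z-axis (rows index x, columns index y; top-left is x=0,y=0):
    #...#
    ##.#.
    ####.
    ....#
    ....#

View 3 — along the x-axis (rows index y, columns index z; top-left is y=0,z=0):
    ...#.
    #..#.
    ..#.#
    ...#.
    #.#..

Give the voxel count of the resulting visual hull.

full grid |V| = 125
V1 y: intersect with XZ mask (15 set) -- 75 left
V2 z: intersect with XY mask (11 set) -- 35 left
V3 x: intersect with YZ mask (8 set) -- 12 left

|visual hull| = 12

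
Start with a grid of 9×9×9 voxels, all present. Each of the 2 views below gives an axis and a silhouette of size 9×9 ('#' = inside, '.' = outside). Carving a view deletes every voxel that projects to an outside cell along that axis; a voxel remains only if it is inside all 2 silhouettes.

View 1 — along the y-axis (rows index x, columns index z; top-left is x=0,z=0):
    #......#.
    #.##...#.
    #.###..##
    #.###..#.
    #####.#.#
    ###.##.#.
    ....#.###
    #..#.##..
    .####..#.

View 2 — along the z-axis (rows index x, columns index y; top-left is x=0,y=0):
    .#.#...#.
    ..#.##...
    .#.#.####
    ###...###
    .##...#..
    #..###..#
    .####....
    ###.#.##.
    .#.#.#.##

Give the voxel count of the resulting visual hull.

full grid |V| = 729
carve view 1 (along y, XZ-mask fill 43/81): 387 voxels remain
carve view 2 (along z, XY-mask fill 41/81): 200 voxels remain

200 voxels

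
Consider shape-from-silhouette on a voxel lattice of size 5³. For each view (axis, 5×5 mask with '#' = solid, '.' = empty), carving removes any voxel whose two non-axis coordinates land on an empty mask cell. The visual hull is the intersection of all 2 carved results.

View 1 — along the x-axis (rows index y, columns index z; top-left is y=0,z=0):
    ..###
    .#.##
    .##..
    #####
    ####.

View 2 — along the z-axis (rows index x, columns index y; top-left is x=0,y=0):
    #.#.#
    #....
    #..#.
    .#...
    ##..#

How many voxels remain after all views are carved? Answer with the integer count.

start: 5×5×5 = 125 voxels
V1 x: intersect with YZ mask (17 set) -- 85 left
V2 z: intersect with XY mask (10 set) -- 33 left

33 voxels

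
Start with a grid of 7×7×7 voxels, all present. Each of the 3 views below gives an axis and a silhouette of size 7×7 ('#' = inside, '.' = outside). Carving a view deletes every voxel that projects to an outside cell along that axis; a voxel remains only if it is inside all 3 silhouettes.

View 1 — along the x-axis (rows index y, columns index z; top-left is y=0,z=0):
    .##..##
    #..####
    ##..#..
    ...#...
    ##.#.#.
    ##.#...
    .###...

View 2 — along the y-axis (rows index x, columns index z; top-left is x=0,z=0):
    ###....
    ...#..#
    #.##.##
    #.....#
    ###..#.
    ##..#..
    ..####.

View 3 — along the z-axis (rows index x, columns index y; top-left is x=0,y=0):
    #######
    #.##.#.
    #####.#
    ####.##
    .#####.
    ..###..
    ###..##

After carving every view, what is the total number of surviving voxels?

remaining voxels: 56

initial block: 7^3 = 343
[1] x-view keeps 23 columns → grid now 161
[2] y-view keeps 23 columns → grid now 77
[3] z-view keeps 36 columns → grid now 56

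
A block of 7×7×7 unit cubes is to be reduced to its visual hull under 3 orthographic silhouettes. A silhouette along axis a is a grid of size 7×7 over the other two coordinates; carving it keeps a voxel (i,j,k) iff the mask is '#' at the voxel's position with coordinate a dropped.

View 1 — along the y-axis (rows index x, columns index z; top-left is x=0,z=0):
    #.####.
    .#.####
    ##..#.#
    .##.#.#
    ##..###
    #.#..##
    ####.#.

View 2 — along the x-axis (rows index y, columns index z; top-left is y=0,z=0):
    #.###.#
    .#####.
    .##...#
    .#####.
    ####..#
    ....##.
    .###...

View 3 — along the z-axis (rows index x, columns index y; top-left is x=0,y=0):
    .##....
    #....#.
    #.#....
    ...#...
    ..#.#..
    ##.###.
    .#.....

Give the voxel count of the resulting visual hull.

38 voxels

full grid |V| = 343
[1] y-view keeps 32 columns → grid now 224
[2] x-view keeps 28 columns → grid now 124
[3] z-view keeps 15 columns → grid now 38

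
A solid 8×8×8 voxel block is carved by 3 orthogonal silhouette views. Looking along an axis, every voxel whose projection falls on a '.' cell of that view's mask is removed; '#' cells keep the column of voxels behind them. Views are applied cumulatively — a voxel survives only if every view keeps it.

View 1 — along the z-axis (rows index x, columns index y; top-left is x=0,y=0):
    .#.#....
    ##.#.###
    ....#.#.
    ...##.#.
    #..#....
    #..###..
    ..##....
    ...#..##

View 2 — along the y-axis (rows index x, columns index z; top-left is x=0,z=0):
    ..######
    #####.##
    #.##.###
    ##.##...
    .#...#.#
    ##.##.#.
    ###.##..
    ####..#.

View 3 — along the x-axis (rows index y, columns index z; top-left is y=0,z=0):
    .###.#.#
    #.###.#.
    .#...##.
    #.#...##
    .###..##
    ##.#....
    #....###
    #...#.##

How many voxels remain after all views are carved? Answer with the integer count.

initial block: 8^3 = 512
carve view 1 (along z, XY-mask fill 24/64): 192 voxels remain
carve view 2 (along y, XZ-mask fill 41/64): 129 voxels remain
carve view 3 (along x, YZ-mask fill 33/64): 67 voxels remain

voxel count = 67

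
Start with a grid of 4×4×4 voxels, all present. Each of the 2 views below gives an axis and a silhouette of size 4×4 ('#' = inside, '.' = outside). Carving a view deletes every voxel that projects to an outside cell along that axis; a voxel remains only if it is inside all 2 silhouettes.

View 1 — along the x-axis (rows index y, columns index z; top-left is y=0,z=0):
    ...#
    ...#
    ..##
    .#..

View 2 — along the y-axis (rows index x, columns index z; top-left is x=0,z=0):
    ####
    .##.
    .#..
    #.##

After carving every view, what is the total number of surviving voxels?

start: 4×4×4 = 64 voxels
[1] x-view keeps 5 columns → grid now 20
[2] y-view keeps 10 columns → grid now 12

12 voxels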